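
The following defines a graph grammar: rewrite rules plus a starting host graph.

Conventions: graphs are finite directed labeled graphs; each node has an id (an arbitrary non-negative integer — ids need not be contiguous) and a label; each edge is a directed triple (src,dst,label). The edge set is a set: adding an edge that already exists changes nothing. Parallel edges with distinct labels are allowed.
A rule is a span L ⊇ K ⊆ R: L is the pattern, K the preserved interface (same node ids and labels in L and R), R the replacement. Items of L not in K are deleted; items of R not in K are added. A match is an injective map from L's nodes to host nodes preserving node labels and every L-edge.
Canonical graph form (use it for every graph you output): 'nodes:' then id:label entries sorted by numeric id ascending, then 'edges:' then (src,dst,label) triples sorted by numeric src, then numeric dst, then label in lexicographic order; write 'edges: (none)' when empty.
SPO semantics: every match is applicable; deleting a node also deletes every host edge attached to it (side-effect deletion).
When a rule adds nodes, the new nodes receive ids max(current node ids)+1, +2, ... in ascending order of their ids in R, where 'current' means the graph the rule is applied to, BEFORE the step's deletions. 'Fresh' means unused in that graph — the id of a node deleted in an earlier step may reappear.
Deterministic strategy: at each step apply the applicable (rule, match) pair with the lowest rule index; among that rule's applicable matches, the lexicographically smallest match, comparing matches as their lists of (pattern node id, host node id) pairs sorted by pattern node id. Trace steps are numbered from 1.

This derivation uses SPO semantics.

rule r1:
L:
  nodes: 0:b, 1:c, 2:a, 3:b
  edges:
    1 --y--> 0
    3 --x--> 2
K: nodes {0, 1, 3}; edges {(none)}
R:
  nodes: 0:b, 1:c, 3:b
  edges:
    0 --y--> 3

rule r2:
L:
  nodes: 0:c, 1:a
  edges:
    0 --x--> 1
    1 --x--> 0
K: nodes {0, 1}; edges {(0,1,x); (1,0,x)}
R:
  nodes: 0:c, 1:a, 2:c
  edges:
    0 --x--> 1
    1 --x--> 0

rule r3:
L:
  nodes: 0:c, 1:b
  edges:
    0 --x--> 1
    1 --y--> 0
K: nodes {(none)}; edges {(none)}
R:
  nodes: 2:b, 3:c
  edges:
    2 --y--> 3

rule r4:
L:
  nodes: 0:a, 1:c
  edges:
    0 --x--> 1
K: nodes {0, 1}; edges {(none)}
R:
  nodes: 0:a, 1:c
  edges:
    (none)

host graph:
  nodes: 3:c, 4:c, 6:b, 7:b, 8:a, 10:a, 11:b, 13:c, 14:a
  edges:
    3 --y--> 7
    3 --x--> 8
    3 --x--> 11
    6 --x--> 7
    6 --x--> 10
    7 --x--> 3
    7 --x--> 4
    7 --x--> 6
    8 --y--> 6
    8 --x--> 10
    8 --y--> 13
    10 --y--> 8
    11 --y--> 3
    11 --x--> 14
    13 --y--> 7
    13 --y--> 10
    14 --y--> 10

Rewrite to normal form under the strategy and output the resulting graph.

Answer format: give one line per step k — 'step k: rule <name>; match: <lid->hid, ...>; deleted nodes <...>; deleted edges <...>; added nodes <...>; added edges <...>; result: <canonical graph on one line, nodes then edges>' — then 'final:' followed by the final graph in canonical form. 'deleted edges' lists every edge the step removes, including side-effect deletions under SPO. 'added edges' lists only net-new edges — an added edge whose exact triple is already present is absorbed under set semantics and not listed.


step 1: rule r1; match: 0->7, 1->3, 2->10, 3->6; deleted nodes 10; deleted edges (3,7,y); (6,10,x); (8,10,x); (10,8,y); (13,10,y); (14,10,y); added nodes (none); added edges (7,6,y); result: nodes: 3:c, 4:c, 6:b, 7:b, 8:a, 11:b, 13:c, 14:a edges: (3,8,x); (3,11,x); (6,7,x); (7,3,x); (7,4,x); (7,6,x); (7,6,y); (8,6,y); (8,13,y); (11,3,y); (11,14,x); (13,7,y)
step 2: rule r1; match: 0->7, 1->13, 2->14, 3->11; deleted nodes 14; deleted edges (11,14,x); (13,7,y); added nodes (none); added edges (7,11,y); result: nodes: 3:c, 4:c, 6:b, 7:b, 8:a, 11:b, 13:c edges: (3,8,x); (3,11,x); (6,7,x); (7,3,x); (7,4,x); (7,6,x); (7,6,y); (7,11,y); (8,6,y); (8,13,y); (11,3,y)
step 3: rule r3; match: 0->3, 1->11; deleted nodes 3, 11; deleted edges (3,8,x); (3,11,x); (7,3,x); (7,11,y); (11,3,y); added nodes 14, 15; added edges (14,15,y); result: nodes: 4:c, 6:b, 7:b, 8:a, 13:c, 14:b, 15:c edges: (6,7,x); (7,4,x); (7,6,x); (7,6,y); (8,6,y); (8,13,y); (14,15,y)
final:
nodes: 4:c, 6:b, 7:b, 8:a, 13:c, 14:b, 15:c
edges: (6,7,x); (7,4,x); (7,6,x); (7,6,y); (8,6,y); (8,13,y); (14,15,y)


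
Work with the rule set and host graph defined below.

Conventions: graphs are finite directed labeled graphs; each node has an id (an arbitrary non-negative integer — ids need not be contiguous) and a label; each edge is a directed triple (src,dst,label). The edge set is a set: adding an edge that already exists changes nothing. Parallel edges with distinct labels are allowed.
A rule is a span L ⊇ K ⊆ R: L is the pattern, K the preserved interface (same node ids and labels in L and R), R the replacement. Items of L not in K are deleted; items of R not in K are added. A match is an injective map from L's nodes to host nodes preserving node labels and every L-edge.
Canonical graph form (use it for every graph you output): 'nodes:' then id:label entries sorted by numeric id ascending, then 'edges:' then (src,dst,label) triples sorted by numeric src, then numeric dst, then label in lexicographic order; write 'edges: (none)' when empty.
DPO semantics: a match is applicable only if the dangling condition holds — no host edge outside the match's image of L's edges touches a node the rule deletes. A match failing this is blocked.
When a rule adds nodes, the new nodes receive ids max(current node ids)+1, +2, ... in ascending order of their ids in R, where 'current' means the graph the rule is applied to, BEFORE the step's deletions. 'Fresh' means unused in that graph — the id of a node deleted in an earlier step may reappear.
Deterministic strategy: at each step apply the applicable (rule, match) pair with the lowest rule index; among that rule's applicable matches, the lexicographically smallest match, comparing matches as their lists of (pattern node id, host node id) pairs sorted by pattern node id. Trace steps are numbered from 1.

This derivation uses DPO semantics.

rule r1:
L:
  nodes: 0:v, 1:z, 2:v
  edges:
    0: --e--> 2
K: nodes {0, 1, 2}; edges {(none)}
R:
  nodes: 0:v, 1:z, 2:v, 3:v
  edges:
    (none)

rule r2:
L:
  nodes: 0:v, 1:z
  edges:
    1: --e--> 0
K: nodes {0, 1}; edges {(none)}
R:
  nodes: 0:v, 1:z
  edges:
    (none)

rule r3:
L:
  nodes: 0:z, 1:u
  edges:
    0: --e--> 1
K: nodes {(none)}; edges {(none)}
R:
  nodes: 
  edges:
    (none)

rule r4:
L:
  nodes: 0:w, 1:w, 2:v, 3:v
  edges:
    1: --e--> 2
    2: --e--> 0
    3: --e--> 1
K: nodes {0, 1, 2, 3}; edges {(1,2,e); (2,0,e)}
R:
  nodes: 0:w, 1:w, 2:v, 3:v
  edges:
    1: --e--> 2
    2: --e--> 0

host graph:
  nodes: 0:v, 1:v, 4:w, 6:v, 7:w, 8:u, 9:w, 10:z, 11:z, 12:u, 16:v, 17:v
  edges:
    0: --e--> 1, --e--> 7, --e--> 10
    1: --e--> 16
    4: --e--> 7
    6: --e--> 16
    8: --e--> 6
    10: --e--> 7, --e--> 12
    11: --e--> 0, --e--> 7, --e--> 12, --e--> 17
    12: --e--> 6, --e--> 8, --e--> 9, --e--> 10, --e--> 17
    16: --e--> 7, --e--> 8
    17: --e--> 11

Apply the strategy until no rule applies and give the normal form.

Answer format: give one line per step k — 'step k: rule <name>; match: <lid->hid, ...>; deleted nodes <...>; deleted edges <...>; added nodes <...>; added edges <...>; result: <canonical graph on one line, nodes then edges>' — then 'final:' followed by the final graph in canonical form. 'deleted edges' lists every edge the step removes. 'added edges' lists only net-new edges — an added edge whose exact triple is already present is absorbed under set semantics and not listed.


step 1: rule r1; match: 0->0, 1->10, 2->1; deleted nodes (none); deleted edges (0,1,e); added nodes 18; added edges (none); result: nodes: 0:v, 1:v, 4:w, 6:v, 7:w, 8:u, 9:w, 10:z, 11:z, 12:u, 16:v, 17:v, 18:v edges: (0,7,e); (0,10,e); (1,16,e); (4,7,e); (6,16,e); (8,6,e); (10,7,e); (10,12,e); (11,0,e); (11,7,e); (11,12,e); (11,17,e); (12,6,e); (12,8,e); (12,9,e); (12,10,e); (12,17,e); (16,7,e); (16,8,e); (17,11,e)
step 2: rule r1; match: 0->1, 1->10, 2->16; deleted nodes (none); deleted edges (1,16,e); added nodes 19; added edges (none); result: nodes: 0:v, 1:v, 4:w, 6:v, 7:w, 8:u, 9:w, 10:z, 11:z, 12:u, 16:v, 17:v, 18:v, 19:v edges: (0,7,e); (0,10,e); (4,7,e); (6,16,e); (8,6,e); (10,7,e); (10,12,e); (11,0,e); (11,7,e); (11,12,e); (11,17,e); (12,6,e); (12,8,e); (12,9,e); (12,10,e); (12,17,e); (16,7,e); (16,8,e); (17,11,e)
step 3: rule r1; match: 0->6, 1->10, 2->16; deleted nodes (none); deleted edges (6,16,e); added nodes 20; added edges (none); result: nodes: 0:v, 1:v, 4:w, 6:v, 7:w, 8:u, 9:w, 10:z, 11:z, 12:u, 16:v, 17:v, 18:v, 19:v, 20:v edges: (0,7,e); (0,10,e); (4,7,e); (8,6,e); (10,7,e); (10,12,e); (11,0,e); (11,7,e); (11,12,e); (11,17,e); (12,6,e); (12,8,e); (12,9,e); (12,10,e); (12,17,e); (16,7,e); (16,8,e); (17,11,e)
step 4: rule r2; match: 0->0, 1->11; deleted nodes (none); deleted edges (11,0,e); added nodes (none); added edges (none); result: nodes: 0:v, 1:v, 4:w, 6:v, 7:w, 8:u, 9:w, 10:z, 11:z, 12:u, 16:v, 17:v, 18:v, 19:v, 20:v edges: (0,7,e); (0,10,e); (4,7,e); (8,6,e); (10,7,e); (10,12,e); (11,7,e); (11,12,e); (11,17,e); (12,6,e); (12,8,e); (12,9,e); (12,10,e); (12,17,e); (16,7,e); (16,8,e); (17,11,e)
step 5: rule r2; match: 0->17, 1->11; deleted nodes (none); deleted edges (11,17,e); added nodes (none); added edges (none); result: nodes: 0:v, 1:v, 4:w, 6:v, 7:w, 8:u, 9:w, 10:z, 11:z, 12:u, 16:v, 17:v, 18:v, 19:v, 20:v edges: (0,7,e); (0,10,e); (4,7,e); (8,6,e); (10,7,e); (10,12,e); (11,7,e); (11,12,e); (12,6,e); (12,8,e); (12,9,e); (12,10,e); (12,17,e); (16,7,e); (16,8,e); (17,11,e)
final:
nodes: 0:v, 1:v, 4:w, 6:v, 7:w, 8:u, 9:w, 10:z, 11:z, 12:u, 16:v, 17:v, 18:v, 19:v, 20:v
edges: (0,7,e); (0,10,e); (4,7,e); (8,6,e); (10,7,e); (10,12,e); (11,7,e); (11,12,e); (12,6,e); (12,8,e); (12,9,e); (12,10,e); (12,17,e); (16,7,e); (16,8,e); (17,11,e)


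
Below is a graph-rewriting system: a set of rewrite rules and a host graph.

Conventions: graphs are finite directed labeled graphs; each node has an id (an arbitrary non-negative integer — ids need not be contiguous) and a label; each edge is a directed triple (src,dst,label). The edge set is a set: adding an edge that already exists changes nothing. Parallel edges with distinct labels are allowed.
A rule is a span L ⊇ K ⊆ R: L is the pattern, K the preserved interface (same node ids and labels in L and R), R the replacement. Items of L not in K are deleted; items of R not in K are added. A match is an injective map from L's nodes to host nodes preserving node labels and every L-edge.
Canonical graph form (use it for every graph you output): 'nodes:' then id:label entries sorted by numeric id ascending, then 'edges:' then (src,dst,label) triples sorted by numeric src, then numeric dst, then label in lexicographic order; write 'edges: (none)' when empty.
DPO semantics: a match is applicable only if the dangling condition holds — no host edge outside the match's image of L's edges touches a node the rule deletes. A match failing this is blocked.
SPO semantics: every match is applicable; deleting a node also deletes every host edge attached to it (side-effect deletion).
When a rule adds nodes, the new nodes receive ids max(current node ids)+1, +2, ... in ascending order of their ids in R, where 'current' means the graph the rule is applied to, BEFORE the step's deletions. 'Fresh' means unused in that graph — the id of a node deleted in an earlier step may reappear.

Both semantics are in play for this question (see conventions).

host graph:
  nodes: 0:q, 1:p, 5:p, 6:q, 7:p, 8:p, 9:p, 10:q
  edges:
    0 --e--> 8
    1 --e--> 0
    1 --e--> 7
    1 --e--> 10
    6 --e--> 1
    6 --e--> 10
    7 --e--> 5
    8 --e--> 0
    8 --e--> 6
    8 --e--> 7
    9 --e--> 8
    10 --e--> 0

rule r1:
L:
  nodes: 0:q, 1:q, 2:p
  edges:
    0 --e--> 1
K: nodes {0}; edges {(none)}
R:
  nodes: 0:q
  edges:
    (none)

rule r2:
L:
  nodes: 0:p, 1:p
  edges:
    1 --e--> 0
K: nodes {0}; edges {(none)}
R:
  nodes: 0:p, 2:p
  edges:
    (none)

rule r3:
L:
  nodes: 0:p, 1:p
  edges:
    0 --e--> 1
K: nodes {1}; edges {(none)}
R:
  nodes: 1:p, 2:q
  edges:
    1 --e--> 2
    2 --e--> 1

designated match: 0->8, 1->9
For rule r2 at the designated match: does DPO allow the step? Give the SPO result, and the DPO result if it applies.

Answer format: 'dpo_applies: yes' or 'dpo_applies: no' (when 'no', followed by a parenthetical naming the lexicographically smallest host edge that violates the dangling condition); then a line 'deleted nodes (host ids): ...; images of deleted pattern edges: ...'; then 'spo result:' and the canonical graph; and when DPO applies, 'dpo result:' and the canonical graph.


dpo_applies: yes
deleted nodes (host ids): 9; images of deleted pattern edges: (9,8,e)
spo result:
nodes: 0:q, 1:p, 5:p, 6:q, 7:p, 8:p, 10:q, 11:p
edges: (0,8,e); (1,0,e); (1,7,e); (1,10,e); (6,1,e); (6,10,e); (7,5,e); (8,0,e); (8,6,e); (8,7,e); (10,0,e)
dpo result:
nodes: 0:q, 1:p, 5:p, 6:q, 7:p, 8:p, 10:q, 11:p
edges: (0,8,e); (1,0,e); (1,7,e); (1,10,e); (6,1,e); (6,10,e); (7,5,e); (8,0,e); (8,6,e); (8,7,e); (10,0,e)


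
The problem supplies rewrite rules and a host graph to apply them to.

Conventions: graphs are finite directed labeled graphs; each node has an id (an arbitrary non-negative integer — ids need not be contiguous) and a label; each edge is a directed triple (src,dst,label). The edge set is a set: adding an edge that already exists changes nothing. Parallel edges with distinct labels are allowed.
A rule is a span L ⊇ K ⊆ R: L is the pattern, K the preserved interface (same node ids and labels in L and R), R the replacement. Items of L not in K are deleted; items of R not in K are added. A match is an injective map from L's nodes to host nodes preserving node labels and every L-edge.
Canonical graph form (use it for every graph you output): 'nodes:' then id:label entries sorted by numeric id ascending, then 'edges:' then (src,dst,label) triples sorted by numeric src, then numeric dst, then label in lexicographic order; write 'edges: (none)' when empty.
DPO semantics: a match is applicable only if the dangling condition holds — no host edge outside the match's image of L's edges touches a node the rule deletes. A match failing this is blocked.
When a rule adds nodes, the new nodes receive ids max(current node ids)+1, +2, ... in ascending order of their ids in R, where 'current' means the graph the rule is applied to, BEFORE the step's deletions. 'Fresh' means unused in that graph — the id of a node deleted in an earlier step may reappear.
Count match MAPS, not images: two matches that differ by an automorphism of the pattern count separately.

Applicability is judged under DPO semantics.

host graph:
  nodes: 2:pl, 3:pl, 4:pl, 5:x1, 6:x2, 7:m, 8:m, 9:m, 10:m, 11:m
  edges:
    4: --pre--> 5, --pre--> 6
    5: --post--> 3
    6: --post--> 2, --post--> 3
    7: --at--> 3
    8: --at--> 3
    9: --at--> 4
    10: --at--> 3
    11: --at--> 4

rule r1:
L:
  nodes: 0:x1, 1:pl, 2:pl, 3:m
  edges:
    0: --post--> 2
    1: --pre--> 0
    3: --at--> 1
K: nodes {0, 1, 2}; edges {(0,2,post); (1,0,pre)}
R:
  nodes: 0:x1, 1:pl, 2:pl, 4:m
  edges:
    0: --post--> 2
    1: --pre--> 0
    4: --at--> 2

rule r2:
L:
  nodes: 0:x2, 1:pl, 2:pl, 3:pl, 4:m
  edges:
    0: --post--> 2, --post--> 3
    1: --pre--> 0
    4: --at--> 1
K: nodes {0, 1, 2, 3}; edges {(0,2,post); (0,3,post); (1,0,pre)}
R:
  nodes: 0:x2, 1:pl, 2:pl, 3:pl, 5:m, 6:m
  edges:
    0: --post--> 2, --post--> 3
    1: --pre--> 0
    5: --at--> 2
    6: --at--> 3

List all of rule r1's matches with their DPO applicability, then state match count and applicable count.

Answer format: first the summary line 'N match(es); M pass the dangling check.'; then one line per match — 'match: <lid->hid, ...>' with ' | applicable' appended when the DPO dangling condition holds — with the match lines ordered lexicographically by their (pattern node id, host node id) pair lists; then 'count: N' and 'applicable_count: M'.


2 match(es); 2 pass the dangling check.
match: 0->5, 1->4, 2->3, 3->9 | applicable
match: 0->5, 1->4, 2->3, 3->11 | applicable
count: 2
applicable_count: 2


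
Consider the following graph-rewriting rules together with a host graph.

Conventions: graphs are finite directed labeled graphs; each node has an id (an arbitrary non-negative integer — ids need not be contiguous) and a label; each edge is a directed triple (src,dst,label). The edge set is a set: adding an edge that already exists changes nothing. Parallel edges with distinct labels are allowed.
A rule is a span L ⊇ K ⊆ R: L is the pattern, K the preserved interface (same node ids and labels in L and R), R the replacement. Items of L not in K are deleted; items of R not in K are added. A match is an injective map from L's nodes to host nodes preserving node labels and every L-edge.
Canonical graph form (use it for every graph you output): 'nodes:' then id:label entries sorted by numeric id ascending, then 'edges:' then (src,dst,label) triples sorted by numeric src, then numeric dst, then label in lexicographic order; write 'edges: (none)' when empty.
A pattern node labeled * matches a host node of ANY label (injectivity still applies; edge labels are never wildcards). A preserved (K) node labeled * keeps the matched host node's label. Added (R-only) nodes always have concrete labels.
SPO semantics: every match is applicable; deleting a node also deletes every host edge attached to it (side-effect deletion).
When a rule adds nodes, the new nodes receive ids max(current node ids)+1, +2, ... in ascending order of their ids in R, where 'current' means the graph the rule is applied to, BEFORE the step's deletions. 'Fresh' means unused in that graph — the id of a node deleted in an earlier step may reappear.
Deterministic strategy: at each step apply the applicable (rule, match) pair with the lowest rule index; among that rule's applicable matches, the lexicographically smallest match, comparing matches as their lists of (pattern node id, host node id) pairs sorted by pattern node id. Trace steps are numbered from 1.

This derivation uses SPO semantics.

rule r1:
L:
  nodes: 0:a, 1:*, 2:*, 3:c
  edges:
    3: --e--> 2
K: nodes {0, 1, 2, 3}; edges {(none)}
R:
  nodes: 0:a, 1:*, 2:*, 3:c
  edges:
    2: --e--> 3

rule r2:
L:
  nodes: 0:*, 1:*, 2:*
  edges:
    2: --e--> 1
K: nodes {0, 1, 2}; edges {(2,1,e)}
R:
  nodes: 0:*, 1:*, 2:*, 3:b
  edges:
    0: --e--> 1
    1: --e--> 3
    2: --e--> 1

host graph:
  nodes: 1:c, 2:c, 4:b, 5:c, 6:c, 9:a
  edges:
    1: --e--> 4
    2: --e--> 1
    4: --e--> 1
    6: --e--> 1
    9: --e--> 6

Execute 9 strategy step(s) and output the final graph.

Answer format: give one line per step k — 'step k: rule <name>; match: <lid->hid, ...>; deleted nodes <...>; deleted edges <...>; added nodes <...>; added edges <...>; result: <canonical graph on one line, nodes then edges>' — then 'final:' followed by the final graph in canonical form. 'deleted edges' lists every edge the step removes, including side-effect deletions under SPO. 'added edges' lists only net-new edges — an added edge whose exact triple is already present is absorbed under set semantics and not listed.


step 1: rule r1; match: 0->9, 1->2, 2->1, 3->6; deleted nodes (none); deleted edges (6,1,e); added nodes (none); added edges (1,6,e); result: nodes: 1:c, 2:c, 4:b, 5:c, 6:c, 9:a edges: (1,4,e); (1,6,e); (2,1,e); (4,1,e); (9,6,e)
step 2: rule r1; match: 0->9, 1->2, 2->4, 3->1; deleted nodes (none); deleted edges (1,4,e); added nodes (none); added edges (none); result: nodes: 1:c, 2:c, 4:b, 5:c, 6:c, 9:a edges: (1,6,e); (2,1,e); (4,1,e); (9,6,e)
step 3: rule r1; match: 0->9, 1->2, 2->6, 3->1; deleted nodes (none); deleted edges (1,6,e); added nodes (none); added edges (6,1,e); result: nodes: 1:c, 2:c, 4:b, 5:c, 6:c, 9:a edges: (2,1,e); (4,1,e); (6,1,e); (9,6,e)
step 4: rule r1; match: 0->9, 1->2, 2->1, 3->6; deleted nodes (none); deleted edges (6,1,e); added nodes (none); added edges (1,6,e); result: nodes: 1:c, 2:c, 4:b, 5:c, 6:c, 9:a edges: (1,6,e); (2,1,e); (4,1,e); (9,6,e)
step 5: rule r1; match: 0->9, 1->2, 2->6, 3->1; deleted nodes (none); deleted edges (1,6,e); added nodes (none); added edges (6,1,e); result: nodes: 1:c, 2:c, 4:b, 5:c, 6:c, 9:a edges: (2,1,e); (4,1,e); (6,1,e); (9,6,e)
step 6: rule r1; match: 0->9, 1->2, 2->1, 3->6; deleted nodes (none); deleted edges (6,1,e); added nodes (none); added edges (1,6,e); result: nodes: 1:c, 2:c, 4:b, 5:c, 6:c, 9:a edges: (1,6,e); (2,1,e); (4,1,e); (9,6,e)
step 7: rule r1; match: 0->9, 1->2, 2->6, 3->1; deleted nodes (none); deleted edges (1,6,e); added nodes (none); added edges (6,1,e); result: nodes: 1:c, 2:c, 4:b, 5:c, 6:c, 9:a edges: (2,1,e); (4,1,e); (6,1,e); (9,6,e)
step 8: rule r1; match: 0->9, 1->2, 2->1, 3->6; deleted nodes (none); deleted edges (6,1,e); added nodes (none); added edges (1,6,e); result: nodes: 1:c, 2:c, 4:b, 5:c, 6:c, 9:a edges: (1,6,e); (2,1,e); (4,1,e); (9,6,e)
step 9: rule r1; match: 0->9, 1->2, 2->6, 3->1; deleted nodes (none); deleted edges (1,6,e); added nodes (none); added edges (6,1,e); result: nodes: 1:c, 2:c, 4:b, 5:c, 6:c, 9:a edges: (2,1,e); (4,1,e); (6,1,e); (9,6,e)
final:
nodes: 1:c, 2:c, 4:b, 5:c, 6:c, 9:a
edges: (2,1,e); (4,1,e); (6,1,e); (9,6,e)


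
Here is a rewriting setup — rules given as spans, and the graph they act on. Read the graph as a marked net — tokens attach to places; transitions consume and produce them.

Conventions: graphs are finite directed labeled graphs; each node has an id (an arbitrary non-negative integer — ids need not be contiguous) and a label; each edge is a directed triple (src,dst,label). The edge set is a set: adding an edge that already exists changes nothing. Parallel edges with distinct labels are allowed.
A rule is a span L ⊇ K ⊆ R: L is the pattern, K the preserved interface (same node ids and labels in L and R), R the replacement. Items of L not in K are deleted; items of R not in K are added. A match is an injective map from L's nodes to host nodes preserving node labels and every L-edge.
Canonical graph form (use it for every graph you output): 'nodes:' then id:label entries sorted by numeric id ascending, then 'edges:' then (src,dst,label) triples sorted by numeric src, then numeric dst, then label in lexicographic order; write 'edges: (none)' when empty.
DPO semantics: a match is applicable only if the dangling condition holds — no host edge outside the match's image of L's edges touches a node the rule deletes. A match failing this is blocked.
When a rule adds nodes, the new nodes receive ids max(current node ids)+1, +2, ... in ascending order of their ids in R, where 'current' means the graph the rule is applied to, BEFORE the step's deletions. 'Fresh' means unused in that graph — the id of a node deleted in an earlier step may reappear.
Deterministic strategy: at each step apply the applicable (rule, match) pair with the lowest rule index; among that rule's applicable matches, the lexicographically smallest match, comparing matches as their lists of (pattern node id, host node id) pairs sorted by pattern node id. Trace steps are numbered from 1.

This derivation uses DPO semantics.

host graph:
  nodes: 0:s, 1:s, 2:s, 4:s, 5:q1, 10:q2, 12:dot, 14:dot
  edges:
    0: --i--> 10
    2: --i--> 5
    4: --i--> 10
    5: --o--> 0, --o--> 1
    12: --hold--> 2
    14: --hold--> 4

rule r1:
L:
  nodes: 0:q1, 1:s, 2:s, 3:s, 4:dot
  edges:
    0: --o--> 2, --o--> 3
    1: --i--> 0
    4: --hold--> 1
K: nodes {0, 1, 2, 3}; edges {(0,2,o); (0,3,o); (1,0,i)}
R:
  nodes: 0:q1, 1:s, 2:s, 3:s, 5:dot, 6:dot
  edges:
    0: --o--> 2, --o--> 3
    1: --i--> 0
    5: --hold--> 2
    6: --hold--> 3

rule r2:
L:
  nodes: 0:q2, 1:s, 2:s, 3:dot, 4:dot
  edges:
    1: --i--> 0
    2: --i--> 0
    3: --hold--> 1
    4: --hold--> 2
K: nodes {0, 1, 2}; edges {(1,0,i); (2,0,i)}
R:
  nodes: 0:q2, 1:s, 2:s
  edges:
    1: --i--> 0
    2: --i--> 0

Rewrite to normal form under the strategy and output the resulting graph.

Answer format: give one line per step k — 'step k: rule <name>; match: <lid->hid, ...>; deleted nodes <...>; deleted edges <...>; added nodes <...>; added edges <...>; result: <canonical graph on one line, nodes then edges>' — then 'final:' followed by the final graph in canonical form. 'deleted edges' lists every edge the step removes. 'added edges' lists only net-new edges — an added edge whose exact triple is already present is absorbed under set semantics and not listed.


step 1: rule r1; match: 0->5, 1->2, 2->0, 3->1, 4->12; deleted nodes 12; deleted edges (12,2,hold); added nodes 15, 16; added edges (15,0,hold); (16,1,hold); result: nodes: 0:s, 1:s, 2:s, 4:s, 5:q1, 10:q2, 14:dot, 15:dot, 16:dot edges: (0,10,i); (2,5,i); (4,10,i); (5,0,o); (5,1,o); (14,4,hold); (15,0,hold); (16,1,hold)
step 2: rule r2; match: 0->10, 1->0, 2->4, 3->15, 4->14; deleted nodes 14, 15; deleted edges (14,4,hold); (15,0,hold); added nodes (none); added edges (none); result: nodes: 0:s, 1:s, 2:s, 4:s, 5:q1, 10:q2, 16:dot edges: (0,10,i); (2,5,i); (4,10,i); (5,0,o); (5,1,o); (16,1,hold)
final:
nodes: 0:s, 1:s, 2:s, 4:s, 5:q1, 10:q2, 16:dot
edges: (0,10,i); (2,5,i); (4,10,i); (5,0,o); (5,1,o); (16,1,hold)


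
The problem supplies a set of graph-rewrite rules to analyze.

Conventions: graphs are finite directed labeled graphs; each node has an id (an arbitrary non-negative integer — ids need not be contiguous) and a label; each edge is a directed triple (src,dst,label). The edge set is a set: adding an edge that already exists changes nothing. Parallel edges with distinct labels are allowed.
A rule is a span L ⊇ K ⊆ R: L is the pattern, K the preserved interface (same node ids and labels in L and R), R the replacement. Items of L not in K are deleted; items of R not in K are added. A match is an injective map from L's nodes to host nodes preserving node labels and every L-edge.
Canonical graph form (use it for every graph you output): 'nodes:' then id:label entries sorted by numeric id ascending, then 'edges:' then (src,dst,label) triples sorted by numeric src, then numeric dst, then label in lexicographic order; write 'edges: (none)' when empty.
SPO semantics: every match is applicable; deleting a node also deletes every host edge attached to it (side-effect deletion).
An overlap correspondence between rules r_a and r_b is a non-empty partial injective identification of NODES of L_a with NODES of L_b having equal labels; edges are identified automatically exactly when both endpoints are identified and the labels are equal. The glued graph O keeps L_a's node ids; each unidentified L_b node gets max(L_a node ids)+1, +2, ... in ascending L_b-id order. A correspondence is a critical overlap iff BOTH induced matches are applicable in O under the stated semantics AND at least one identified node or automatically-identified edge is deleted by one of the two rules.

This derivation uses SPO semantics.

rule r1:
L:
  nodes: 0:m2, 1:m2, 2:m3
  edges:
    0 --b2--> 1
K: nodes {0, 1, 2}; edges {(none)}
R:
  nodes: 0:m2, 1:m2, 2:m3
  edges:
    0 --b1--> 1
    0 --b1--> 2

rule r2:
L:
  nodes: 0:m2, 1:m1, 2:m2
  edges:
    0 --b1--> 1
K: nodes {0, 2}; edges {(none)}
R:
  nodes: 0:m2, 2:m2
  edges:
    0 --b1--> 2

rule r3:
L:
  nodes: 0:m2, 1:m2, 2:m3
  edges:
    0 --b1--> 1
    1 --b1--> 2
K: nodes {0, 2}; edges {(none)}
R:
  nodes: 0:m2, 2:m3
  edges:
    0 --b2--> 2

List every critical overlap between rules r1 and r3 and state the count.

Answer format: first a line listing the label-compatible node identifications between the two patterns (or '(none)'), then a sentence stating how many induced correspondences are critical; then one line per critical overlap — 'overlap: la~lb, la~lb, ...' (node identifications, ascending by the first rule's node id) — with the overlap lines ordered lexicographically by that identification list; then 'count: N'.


label-compatible node identifications between L(r1) and L(r3): 0~0, 0~1, 1~0, 1~1, 2~2
8 of the induced correspondences are critical overlaps of r1 and r3.
overlap: 0~0, 1~1
overlap: 0~0, 1~1, 2~2
overlap: 0~1
overlap: 0~1, 1~0
overlap: 0~1, 1~0, 2~2
overlap: 0~1, 2~2
overlap: 1~1
overlap: 1~1, 2~2
count: 8


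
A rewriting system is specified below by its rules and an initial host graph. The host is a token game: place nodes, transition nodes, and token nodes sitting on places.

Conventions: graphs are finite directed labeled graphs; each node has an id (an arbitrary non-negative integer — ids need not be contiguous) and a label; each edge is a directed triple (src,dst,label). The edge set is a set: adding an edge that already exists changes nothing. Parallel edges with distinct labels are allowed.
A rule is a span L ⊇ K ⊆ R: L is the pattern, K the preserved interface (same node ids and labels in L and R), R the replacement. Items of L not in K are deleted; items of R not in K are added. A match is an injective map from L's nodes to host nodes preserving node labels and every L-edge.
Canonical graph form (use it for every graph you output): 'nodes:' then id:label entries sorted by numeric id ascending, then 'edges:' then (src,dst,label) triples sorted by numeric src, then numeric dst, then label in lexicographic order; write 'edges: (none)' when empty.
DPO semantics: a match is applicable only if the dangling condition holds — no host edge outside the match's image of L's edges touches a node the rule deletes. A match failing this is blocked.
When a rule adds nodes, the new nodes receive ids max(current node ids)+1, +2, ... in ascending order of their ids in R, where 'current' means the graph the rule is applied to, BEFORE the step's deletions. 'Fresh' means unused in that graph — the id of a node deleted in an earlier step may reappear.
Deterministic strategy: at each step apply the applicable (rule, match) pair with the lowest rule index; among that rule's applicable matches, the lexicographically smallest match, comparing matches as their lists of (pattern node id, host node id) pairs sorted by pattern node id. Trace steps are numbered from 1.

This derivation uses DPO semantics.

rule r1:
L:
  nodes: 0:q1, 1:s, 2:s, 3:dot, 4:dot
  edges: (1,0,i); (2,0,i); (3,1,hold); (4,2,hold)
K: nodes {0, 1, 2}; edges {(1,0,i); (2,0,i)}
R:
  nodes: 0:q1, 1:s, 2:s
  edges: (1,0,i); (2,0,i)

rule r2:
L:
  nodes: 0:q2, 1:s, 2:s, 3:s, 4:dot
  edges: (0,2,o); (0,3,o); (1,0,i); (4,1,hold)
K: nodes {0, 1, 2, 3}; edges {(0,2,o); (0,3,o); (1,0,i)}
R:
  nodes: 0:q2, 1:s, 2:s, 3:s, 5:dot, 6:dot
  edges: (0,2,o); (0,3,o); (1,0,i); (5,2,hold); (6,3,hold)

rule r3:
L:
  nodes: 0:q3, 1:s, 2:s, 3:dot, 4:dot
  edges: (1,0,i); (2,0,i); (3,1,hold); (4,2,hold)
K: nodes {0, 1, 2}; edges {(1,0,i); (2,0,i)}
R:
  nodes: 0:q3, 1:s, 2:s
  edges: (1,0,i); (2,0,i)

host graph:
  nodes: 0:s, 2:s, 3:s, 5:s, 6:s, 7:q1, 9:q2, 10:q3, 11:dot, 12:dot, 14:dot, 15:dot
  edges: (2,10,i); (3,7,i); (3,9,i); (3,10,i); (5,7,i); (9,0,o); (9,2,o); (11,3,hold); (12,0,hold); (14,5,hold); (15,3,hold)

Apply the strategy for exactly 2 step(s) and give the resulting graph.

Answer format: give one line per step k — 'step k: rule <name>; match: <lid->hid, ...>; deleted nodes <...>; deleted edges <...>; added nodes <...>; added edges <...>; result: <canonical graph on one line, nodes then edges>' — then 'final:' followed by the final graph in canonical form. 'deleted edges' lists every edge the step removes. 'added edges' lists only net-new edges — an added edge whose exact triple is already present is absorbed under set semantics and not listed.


step 1: rule r1; match: 0->7, 1->3, 2->5, 3->11, 4->14; deleted nodes 11, 14; deleted edges (11,3,hold); (14,5,hold); added nodes (none); added edges (none); result: nodes: 0:s, 2:s, 3:s, 5:s, 6:s, 7:q1, 9:q2, 10:q3, 12:dot, 15:dot edges: (2,10,i); (3,7,i); (3,9,i); (3,10,i); (5,7,i); (9,0,o); (9,2,o); (12,0,hold); (15,3,hold)
step 2: rule r2; match: 0->9, 1->3, 2->0, 3->2, 4->15; deleted nodes 15; deleted edges (15,3,hold); added nodes 16, 17; added edges (16,0,hold); (17,2,hold); result: nodes: 0:s, 2:s, 3:s, 5:s, 6:s, 7:q1, 9:q2, 10:q3, 12:dot, 16:dot, 17:dot edges: (2,10,i); (3,7,i); (3,9,i); (3,10,i); (5,7,i); (9,0,o); (9,2,o); (12,0,hold); (16,0,hold); (17,2,hold)
final:
nodes: 0:s, 2:s, 3:s, 5:s, 6:s, 7:q1, 9:q2, 10:q3, 12:dot, 16:dot, 17:dot
edges: (2,10,i); (3,7,i); (3,9,i); (3,10,i); (5,7,i); (9,0,o); (9,2,o); (12,0,hold); (16,0,hold); (17,2,hold)


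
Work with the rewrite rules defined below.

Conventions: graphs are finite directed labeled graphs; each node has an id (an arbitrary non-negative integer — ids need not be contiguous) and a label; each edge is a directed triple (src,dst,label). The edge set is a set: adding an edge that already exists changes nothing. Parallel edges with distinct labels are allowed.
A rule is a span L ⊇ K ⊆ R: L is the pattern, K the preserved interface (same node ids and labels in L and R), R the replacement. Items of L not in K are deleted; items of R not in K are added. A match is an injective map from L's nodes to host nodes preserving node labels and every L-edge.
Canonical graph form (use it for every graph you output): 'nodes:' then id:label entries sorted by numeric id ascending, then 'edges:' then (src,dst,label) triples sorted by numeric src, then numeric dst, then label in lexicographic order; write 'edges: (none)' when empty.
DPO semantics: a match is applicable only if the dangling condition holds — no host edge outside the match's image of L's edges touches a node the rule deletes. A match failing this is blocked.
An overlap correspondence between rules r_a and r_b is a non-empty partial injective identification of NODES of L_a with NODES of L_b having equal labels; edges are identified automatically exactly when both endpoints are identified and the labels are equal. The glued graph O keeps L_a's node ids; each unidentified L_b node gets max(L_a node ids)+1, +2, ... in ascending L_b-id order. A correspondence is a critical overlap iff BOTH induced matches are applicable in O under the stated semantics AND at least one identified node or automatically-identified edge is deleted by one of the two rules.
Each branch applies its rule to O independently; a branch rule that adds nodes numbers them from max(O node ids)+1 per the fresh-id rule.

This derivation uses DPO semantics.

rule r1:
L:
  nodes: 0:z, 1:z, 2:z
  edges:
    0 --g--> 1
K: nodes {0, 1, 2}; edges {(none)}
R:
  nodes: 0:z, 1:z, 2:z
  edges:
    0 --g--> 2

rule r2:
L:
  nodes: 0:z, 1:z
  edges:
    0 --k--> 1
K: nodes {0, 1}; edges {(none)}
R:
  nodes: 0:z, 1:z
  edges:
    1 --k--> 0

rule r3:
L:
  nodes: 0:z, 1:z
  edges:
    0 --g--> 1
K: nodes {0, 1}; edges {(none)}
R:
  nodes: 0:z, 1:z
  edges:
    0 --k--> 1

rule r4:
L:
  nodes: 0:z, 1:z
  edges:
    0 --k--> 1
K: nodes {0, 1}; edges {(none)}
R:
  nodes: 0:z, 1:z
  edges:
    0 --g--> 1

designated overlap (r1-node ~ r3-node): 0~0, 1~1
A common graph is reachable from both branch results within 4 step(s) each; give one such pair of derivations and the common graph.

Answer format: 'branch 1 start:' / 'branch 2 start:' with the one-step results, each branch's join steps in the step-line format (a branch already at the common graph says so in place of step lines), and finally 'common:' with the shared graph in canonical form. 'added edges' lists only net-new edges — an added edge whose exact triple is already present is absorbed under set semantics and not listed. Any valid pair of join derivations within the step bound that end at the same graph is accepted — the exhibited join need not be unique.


branch 1 start:
nodes: 0:z, 1:z, 2:z
edges: (0,2,g)
branch 2 start:
nodes: 0:z, 1:z, 2:z
edges: (0,1,k)
branch 1 step 1: rule r1; match: 0->0, 1->2, 2->1; deleted nodes (none); deleted edges (0,2,g); added nodes (none); added edges (0,1,g); result: nodes: 0:z, 1:z, 2:z edges: (0,1,g)
branch 2 step 1: rule r4; match: 0->0, 1->1; deleted nodes (none); deleted edges (0,1,k); added nodes (none); added edges (0,1,g); result: nodes: 0:z, 1:z, 2:z edges: (0,1,g)
common:
nodes: 0:z, 1:z, 2:z
edges: (0,1,g)


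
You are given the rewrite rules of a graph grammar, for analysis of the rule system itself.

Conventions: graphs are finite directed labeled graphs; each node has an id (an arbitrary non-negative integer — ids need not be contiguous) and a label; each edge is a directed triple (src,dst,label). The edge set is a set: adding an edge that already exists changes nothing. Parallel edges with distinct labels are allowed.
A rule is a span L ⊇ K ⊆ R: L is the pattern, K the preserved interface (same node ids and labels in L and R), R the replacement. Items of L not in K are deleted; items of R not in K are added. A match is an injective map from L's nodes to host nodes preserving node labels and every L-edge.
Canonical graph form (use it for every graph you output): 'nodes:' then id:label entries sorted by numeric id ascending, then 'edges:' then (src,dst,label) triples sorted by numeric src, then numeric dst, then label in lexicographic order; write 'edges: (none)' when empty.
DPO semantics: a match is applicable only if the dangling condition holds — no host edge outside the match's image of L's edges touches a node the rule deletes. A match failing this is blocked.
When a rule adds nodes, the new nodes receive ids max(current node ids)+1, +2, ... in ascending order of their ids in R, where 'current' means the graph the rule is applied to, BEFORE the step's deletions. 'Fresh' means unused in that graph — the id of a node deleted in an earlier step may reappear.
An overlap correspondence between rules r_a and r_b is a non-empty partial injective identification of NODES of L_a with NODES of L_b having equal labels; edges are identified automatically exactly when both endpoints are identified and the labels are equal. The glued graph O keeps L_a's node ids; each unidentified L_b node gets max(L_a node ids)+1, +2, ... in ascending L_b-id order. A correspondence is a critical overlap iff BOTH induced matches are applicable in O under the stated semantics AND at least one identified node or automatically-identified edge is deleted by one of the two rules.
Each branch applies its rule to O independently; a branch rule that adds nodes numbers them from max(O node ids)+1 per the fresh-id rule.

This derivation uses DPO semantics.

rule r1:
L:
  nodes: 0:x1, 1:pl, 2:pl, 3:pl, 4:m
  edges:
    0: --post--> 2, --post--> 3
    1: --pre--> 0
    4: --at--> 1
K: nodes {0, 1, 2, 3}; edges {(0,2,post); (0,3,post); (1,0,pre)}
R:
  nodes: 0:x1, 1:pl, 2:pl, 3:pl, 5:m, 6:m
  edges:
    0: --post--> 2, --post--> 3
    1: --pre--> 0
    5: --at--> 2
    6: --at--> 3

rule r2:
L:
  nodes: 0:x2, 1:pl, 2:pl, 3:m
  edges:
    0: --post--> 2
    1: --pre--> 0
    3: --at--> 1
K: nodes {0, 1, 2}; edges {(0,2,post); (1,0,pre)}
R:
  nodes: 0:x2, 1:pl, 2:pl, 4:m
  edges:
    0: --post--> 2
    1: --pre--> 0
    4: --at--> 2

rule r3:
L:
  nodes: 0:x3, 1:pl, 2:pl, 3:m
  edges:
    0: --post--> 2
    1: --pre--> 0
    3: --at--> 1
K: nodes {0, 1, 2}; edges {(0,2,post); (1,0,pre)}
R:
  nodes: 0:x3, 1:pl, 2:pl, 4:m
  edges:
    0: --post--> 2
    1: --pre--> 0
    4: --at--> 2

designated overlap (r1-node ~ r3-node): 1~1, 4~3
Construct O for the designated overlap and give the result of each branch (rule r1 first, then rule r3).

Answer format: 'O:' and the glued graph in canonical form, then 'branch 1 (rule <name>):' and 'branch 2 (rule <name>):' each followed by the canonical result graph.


O:
nodes: 0:x1, 1:pl, 2:pl, 3:pl, 4:m, 5:x3, 6:pl
edges: (0,2,post); (0,3,post); (1,0,pre); (1,5,pre); (4,1,at); (5,6,post)
branch 1 (rule r1):
nodes: 0:x1, 1:pl, 2:pl, 3:pl, 5:x3, 6:pl, 7:m, 8:m
edges: (0,2,post); (0,3,post); (1,0,pre); (1,5,pre); (5,6,post); (7,2,at); (8,3,at)
branch 2 (rule r3):
nodes: 0:x1, 1:pl, 2:pl, 3:pl, 5:x3, 6:pl, 7:m
edges: (0,2,post); (0,3,post); (1,0,pre); (1,5,pre); (5,6,post); (7,6,at)


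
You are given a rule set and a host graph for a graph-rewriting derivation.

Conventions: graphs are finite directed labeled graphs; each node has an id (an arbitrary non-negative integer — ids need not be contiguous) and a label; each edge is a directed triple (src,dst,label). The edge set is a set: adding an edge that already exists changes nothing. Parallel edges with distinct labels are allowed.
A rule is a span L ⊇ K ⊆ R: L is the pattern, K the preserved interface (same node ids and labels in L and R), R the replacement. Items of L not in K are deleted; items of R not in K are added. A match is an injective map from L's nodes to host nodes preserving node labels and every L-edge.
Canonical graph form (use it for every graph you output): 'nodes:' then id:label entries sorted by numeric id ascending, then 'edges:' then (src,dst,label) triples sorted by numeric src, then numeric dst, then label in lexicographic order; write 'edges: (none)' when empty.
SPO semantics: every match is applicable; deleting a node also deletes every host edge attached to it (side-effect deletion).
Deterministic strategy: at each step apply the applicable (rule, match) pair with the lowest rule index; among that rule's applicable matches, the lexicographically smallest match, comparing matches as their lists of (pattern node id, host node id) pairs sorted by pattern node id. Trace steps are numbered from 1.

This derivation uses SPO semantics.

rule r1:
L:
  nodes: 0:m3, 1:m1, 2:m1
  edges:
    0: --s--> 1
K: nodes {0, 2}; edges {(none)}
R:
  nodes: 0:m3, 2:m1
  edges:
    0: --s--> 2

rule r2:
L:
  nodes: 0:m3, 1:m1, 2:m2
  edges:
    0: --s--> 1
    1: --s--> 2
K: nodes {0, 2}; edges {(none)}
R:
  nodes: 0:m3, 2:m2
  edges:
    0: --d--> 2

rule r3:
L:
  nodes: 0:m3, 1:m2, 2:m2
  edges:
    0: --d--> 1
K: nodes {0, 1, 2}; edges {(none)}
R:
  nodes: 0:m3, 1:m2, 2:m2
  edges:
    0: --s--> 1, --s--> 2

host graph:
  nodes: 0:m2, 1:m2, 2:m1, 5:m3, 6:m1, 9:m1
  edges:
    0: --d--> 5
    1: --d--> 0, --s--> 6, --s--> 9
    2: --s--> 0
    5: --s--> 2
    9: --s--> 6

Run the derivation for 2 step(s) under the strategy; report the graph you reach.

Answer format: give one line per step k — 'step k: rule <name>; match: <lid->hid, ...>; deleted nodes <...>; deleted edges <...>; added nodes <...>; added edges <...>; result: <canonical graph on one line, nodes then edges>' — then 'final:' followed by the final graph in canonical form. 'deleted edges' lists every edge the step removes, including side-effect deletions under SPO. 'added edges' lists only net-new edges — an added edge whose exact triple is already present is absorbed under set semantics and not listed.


step 1: rule r1; match: 0->5, 1->2, 2->6; deleted nodes 2; deleted edges (2,0,s); (5,2,s); added nodes (none); added edges (5,6,s); result: nodes: 0:m2, 1:m2, 5:m3, 6:m1, 9:m1 edges: (0,5,d); (1,0,d); (1,6,s); (1,9,s); (5,6,s); (9,6,s)
step 2: rule r1; match: 0->5, 1->6, 2->9; deleted nodes 6; deleted edges (1,6,s); (5,6,s); (9,6,s); added nodes (none); added edges (5,9,s); result: nodes: 0:m2, 1:m2, 5:m3, 9:m1 edges: (0,5,d); (1,0,d); (1,9,s); (5,9,s)
final:
nodes: 0:m2, 1:m2, 5:m3, 9:m1
edges: (0,5,d); (1,0,d); (1,9,s); (5,9,s)
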